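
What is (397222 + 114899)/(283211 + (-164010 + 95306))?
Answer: 512121/214507 ≈ 2.3874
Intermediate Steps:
(397222 + 114899)/(283211 + (-164010 + 95306)) = 512121/(283211 - 68704) = 512121/214507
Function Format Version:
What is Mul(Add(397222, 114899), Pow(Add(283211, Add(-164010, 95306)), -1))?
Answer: Rational(512121, 214507) ≈ 2.3874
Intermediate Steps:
Mul(Add(397222, 114899), Pow(Add(283211, Add(-164010, 95306)), -1)) = Mul(512121, Pow(Add(283211, -68704), -1)) = Mul(512121, Pow(214507, -1)) = Mul(512121, Rational(1, 214507)) = Rational(512121, 214507)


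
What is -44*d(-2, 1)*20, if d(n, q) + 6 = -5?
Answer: 9680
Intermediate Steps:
d(n, q) = -11 (d(n, q) = -6 - 5 = -11)
-44*d(-2, 1)*20 = -44*(-11)*20 = 484*20 = 9680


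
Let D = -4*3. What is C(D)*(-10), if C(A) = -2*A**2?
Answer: 2880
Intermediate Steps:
D = -12
C(D)*(-10) = -2*(-12)**2*(-10) = -2*144*(-10) = -288*(-10) = 2880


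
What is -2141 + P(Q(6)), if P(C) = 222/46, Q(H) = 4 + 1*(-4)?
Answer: -49132/23 ≈ -2136.2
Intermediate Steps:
Q(H) = 0 (Q(H) = 4 - 4 = 0)
P(C) = 111/23 (P(C) = 222*(1/46) = 111/23)
-2141 + P(Q(6)) = -2141 + 111/23 = -49132/23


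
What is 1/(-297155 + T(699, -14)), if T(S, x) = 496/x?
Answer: -7/2080333 ≈ -3.3648e-6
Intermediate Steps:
1/(-297155 + T(699, -14)) = 1/(-297155 + 496/(-14)) = 1/(-297155 + 496*(-1/14)) = 1/(-297155 - 248/7) = 1/(-2080333/7) = -7/2080333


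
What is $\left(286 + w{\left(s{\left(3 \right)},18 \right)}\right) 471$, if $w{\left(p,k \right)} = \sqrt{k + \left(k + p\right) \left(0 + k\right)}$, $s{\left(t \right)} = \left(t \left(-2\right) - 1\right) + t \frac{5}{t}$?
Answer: $134706 + 1413 \sqrt{34} \approx 1.4295 \cdot 10^{5}$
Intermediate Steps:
$s{\left(t \right)} = 4 - 2 t$ ($s{\left(t \right)} = \left(- 2 t - 1\right) + 5 = \left(-1 - 2 t\right) + 5 = 4 - 2 t$)
$w{\left(p,k \right)} = \sqrt{k + k \left(k + p\right)}$ ($w{\left(p,k \right)} = \sqrt{k + \left(k + p\right) k} = \sqrt{k + k \left(k + p\right)}$)
$\left(286 + w{\left(s{\left(3 \right)},18 \right)}\right) 471 = \left(286 + \sqrt{18 \left(1 + 18 + \left(4 - 6\right)\right)}\right) 471 = \left(286 + \sqrt{18 \left(1 + 18 - 2\right)}\right) 471 = \left(286 + \sqrt{18 \cdot 17}\right) 471 = \left(286 + \sqrt{306}\right) 471 = \left(286 + 3 \sqrt{34}\right) 471 = 134706 + 1413 \sqrt{34}$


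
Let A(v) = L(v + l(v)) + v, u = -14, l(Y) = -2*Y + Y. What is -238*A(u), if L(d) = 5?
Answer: 2142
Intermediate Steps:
l(Y) = -Y
A(v) = 5 + v
-238*A(u) = -238*(5 - 14) = -238*(-9) = 2142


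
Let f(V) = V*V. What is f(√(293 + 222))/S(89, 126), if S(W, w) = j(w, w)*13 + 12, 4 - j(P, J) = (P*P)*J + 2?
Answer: -103/5200970 ≈ -1.9804e-5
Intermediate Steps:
j(P, J) = 2 - J*P² (j(P, J) = 4 - ((P*P)*J + 2) = 4 - (P²*J + 2) = 4 - (J*P² + 2) = 4 - (2 + J*P²) = 4 + (-2 - J*P²) = 2 - J*P²)
S(W, w) = 38 - 13*w³ (S(W, w) = (2 - w*w²)*13 + 12 = (2 - w³)*13 + 12 = (26 - 13*w³) + 12 = 38 - 13*w³)
f(V) = V²
f(√(293 + 222))/S(89, 126) = (√(293 + 222))²/(38 - 13*126³) = (√515)²/(38 - 13*2000376) = 515/(38 - 26004888) = 515/(-26004850) = 515*(-1/26004850) = -103/5200970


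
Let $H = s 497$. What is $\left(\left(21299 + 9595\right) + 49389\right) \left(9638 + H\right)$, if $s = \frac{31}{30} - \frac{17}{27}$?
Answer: $\frac{71088803513}{90} \approx 7.8988 \cdot 10^{8}$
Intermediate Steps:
$s = \frac{109}{270}$ ($s = 31 \cdot \frac{1}{30} - \frac{17}{27} = \frac{31}{30} - \frac{17}{27} = \frac{109}{270} \approx 0.4037$)
$H = \frac{54173}{270}$ ($H = \frac{109}{270} \cdot 497 = \frac{54173}{270} \approx 200.64$)
$\left(\left(21299 + 9595\right) + 49389\right) \left(9638 + H\right) = \left(\left(21299 + 9595\right) + 49389\right) \left(9638 + \frac{54173}{270}\right) = \left(30894 + 49389\right) \frac{2656433}{270} = 80283 \cdot \frac{2656433}{270} = \frac{71088803513}{90}$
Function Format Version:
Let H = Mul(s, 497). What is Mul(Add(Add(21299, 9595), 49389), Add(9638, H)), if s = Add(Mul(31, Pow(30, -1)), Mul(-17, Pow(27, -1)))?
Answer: Rational(71088803513, 90) ≈ 7.8988e+8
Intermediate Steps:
s = Rational(109, 270) (s = Add(Mul(31, Rational(1, 30)), Mul(-17, Rational(1, 27))) = Add(Rational(31, 30), Rational(-17, 27)) = Rational(109, 270) ≈ 0.40370)
H = Rational(54173, 270) (H = Mul(Rational(109, 270), 497) = Rational(54173, 270) ≈ 200.64)
Mul(Add(Add(21299, 9595), 49389), Add(9638, H)) = Mul(Add(Add(21299, 9595), 49389), Add(9638, Rational(54173, 270))) = Mul(Add(30894, 49389), Rational(2656433, 270)) = Mul(80283, Rational(2656433, 270)) = Rational(71088803513, 90)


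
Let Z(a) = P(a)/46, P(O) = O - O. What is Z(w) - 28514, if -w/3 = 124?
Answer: -28514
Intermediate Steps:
w = -372 (w = -3*124 = -372)
P(O) = 0
Z(a) = 0 (Z(a) = 0/46 = 0*(1/46) = 0)
Z(w) - 28514 = 0 - 28514 = -28514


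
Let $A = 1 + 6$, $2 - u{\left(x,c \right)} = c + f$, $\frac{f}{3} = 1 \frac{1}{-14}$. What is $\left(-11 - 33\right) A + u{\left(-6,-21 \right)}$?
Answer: $- \frac{3987}{14} \approx -284.79$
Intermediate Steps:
$f = - \frac{3}{14}$ ($f = 3 \cdot 1 \frac{1}{-14} = 3 \cdot 1 \left(- \frac{1}{14}\right) = 3 \left(- \frac{1}{14}\right) = - \frac{3}{14} \approx -0.21429$)
$u{\left(x,c \right)} = \frac{31}{14} - c$ ($u{\left(x,c \right)} = 2 - \left(c - \frac{3}{14}\right) = 2 - \left(- \frac{3}{14} + c\right) = \frac{31}{14} - c$)
$A = 7$
$\left(-11 - 33\right) A + u{\left(-6,-21 \right)} = \left(-11 - 33\right) 7 + \left(\frac{31}{14} - -21\right) = \left(-44\right) 7 + \left(\frac{31}{14} + 21\right) = -308 + \frac{325}{14} = - \frac{3987}{14}$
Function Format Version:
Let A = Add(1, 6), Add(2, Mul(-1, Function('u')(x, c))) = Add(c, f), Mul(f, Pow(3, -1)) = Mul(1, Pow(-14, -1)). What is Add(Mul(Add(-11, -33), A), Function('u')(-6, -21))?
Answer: Rational(-3987, 14) ≈ -284.79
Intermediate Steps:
f = Rational(-3, 14) (f = Mul(3, Mul(1, Pow(-14, -1))) = Mul(3, Mul(1, Rational(-1, 14))) = Mul(3, Rational(-1, 14)) = Rational(-3, 14) ≈ -0.21429)
Function('u')(x, c) = Add(Rational(31, 14), Mul(-1, c)) (Function('u')(x, c) = Add(2, Mul(-1, Add(c, Rational(-3, 14)))) = Add(2, Mul(-1, Add(Rational(-3, 14), c))) = Add(2, Add(Rational(3, 14), Mul(-1, c))) = Add(Rational(31, 14), Mul(-1, c)))
A = 7
Add(Mul(Add(-11, -33), A), Function('u')(-6, -21)) = Add(Mul(Add(-11, -33), 7), Add(Rational(31, 14), Mul(-1, -21))) = Add(Mul(-44, 7), Add(Rational(31, 14), 21)) = Add(-308, Rational(325, 14)) = Rational(-3987, 14)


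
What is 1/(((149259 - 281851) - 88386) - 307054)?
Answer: -1/528032 ≈ -1.8938e-6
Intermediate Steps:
1/(((149259 - 281851) - 88386) - 307054) = 1/((-132592 - 88386) - 307054) = 1/(-220978 - 307054) = 1/(-528032) = -1/528032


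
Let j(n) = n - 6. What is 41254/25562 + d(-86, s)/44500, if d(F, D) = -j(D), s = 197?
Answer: 915460329/568754500 ≈ 1.6096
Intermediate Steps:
j(n) = -6 + n
d(F, D) = 6 - D (d(F, D) = -(-6 + D) = 6 - D)
41254/25562 + d(-86, s)/44500 = 41254/25562 + (6 - 1*197)/44500 = 41254*(1/25562) + (6 - 197)*(1/44500) = 20627/12781 - 191*1/44500 = 20627/12781 - 191/44500 = 915460329/568754500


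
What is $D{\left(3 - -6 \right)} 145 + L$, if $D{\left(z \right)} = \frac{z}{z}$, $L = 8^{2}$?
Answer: $209$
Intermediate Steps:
$L = 64$
$D{\left(z \right)} = 1$
$D{\left(3 - -6 \right)} 145 + L = 1 \cdot 145 + 64 = 145 + 64 = 209$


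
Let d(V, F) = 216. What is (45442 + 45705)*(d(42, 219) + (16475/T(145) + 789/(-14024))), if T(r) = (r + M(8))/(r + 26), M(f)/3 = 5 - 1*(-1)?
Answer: 3646098004027395/2285912 ≈ 1.5950e+9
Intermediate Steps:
M(f) = 18 (M(f) = 3*(5 - 1*(-1)) = 3*(5 + 1) = 3*6 = 18)
T(r) = (18 + r)/(26 + r) (T(r) = (r + 18)/(r + 26) = (18 + r)/(26 + r))
(45442 + 45705)*(d(42, 219) + (16475/T(145) + 789/(-14024))) = (45442 + 45705)*(216 + (16475/(((18 + 145)/(26 + 145))) + 789/(-14024))) = 91147*(216 + (16475/((163/171)) + 789*(-1/14024))) = 91147*(216 + (16475/(((1/171)*163)) - 789/14024)) = 91147*(216 + (16475/(163/171) - 789/14024)) = 91147*(216 + (16475*(171/163) - 789/14024)) = 91147*(216 + (2817225/163 - 789/14024)) = 91147*(216 + 39508634793/2285912) = 91147*(40002391785/2285912) = 3646098004027395/2285912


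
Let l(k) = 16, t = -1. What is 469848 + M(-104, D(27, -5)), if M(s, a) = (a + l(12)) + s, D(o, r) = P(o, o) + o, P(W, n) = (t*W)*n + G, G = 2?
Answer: 469060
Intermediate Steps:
P(W, n) = 2 - W*n (P(W, n) = (-W)*n + 2 = -W*n + 2 = 2 - W*n)
D(o, r) = 2 + o - o² (D(o, r) = (2 - o*o) + o = (2 - o²) + o = 2 + o - o²)
M(s, a) = 16 + a + s (M(s, a) = (a + 16) + s = (16 + a) + s = 16 + a + s)
469848 + M(-104, D(27, -5)) = 469848 + (16 + (2 + 27 - 1*27²) - 104) = 469848 + (16 + (2 + 27 - 1*729) - 104) = 469848 + (16 + (2 + 27 - 729) - 104) = 469848 + (16 - 700 - 104) = 469848 - 788 = 469060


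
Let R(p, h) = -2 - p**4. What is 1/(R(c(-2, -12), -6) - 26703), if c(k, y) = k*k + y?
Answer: -1/30801 ≈ -3.2466e-5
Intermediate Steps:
c(k, y) = y + k**2 (c(k, y) = k**2 + y = y + k**2)
1/(R(c(-2, -12), -6) - 26703) = 1/((-2 - (-12 + (-2)**2)**4) - 26703) = 1/((-2 - (-12 + 4)**4) - 26703) = 1/((-2 - 1*(-8)**4) - 26703) = 1/((-2 - 1*4096) - 26703) = 1/((-2 - 4096) - 26703) = 1/(-4098 - 26703) = 1/(-30801) = -1/30801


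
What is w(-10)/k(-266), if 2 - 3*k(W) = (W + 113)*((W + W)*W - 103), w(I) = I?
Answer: -30/21635579 ≈ -1.3866e-6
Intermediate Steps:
k(W) = ⅔ - (-103 + 2*W²)*(113 + W)/3 (k(W) = ⅔ - (W + 113)*((W + W)*W - 103)/3 = ⅔ - (113 + W)*((2*W)*W - 103)/3 = ⅔ - (113 + W)*(2*W² - 103)/3 = ⅔ - (113 + W)*(-103 + 2*W²)/3 = ⅔ - (-103 + 2*W²)*(113 + W)/3)
w(-10)/k(-266) = -10/(11641/3 - 226/3*(-266)² - ⅔*(-266)³ + (103/3)*(-266)) = -10/(11641/3 - 226/3*70756 - ⅔*(-18821096) - 27398/3) = -10/(11641/3 - 15990856/3 + 37642192/3 - 27398/3) = -10/21635579/3 = -10*3/21635579 = -30/21635579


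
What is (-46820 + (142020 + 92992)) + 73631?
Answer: 261823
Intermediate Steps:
(-46820 + (142020 + 92992)) + 73631 = (-46820 + 235012) + 73631 = 188192 + 73631 = 261823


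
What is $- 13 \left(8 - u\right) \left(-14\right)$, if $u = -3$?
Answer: $2002$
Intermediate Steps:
$- 13 \left(8 - u\right) \left(-14\right) = - 13 \left(8 - -3\right) \left(-14\right) = - 13 \left(8 + 3\right) \left(-14\right) = \left(-13\right) 11 \left(-14\right) = \left(-143\right) \left(-14\right) = 2002$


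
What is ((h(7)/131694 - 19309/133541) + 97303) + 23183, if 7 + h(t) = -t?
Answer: 1059465166139812/8793274227 ≈ 1.2049e+5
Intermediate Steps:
h(t) = -7 - t
((h(7)/131694 - 19309/133541) + 97303) + 23183 = (((-7 - 1*7)/131694 - 19309/133541) + 97303) + 23183 = (((-7 - 7)*(1/131694) - 19309*1/133541) + 97303) + 23183 = ((-14*1/131694 - 19309/133541) + 97303) + 23183 = ((-7/65847 - 19309/133541) + 97303) + 23183 = (-1272374510/8793274227 + 97303) + 23183 = 855610689735271/8793274227 + 23183 = 1059465166139812/8793274227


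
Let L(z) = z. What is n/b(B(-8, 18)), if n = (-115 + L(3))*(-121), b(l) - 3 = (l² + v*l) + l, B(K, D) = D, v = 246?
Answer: 13552/4773 ≈ 2.8393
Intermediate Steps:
b(l) = 3 + l² + 247*l (b(l) = 3 + ((l² + 246*l) + l) = 3 + (l² + 247*l) = 3 + l² + 247*l)
n = 13552 (n = (-115 + 3)*(-121) = -112*(-121) = 13552)
n/b(B(-8, 18)) = 13552/(3 + 18² + 247*18) = 13552/(3 + 324 + 4446) = 13552/4773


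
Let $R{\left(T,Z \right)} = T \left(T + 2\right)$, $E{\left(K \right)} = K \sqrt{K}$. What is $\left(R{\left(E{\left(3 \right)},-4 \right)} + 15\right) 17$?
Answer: $714 + 102 \sqrt{3} \approx 890.67$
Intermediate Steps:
$E{\left(K \right)} = K^{\frac{3}{2}}$
$R{\left(T,Z \right)} = T \left(2 + T\right)$
$\left(R{\left(E{\left(3 \right)},-4 \right)} + 15\right) 17 = \left(3^{\frac{3}{2}} \left(2 + 3^{\frac{3}{2}}\right) + 15\right) 17 = \left(3 \sqrt{3} \left(2 + 3 \sqrt{3}\right) + 15\right) 17 = \left(15 + 3 \sqrt{3} \left(2 + 3 \sqrt{3}\right)\right) 17 = 255 + 51 \sqrt{3} \left(2 + 3 \sqrt{3}\right)$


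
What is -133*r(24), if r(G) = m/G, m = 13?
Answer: -1729/24 ≈ -72.042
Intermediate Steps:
r(G) = 13/G
-133*r(24) = -1729/24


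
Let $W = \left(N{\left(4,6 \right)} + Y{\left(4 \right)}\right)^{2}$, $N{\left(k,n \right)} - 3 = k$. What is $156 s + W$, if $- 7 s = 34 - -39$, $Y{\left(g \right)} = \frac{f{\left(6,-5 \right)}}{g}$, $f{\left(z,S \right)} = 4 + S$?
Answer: $- \frac{177105}{112} \approx -1581.3$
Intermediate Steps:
$N{\left(k,n \right)} = 3 + k$
$Y{\left(g \right)} = - \frac{1}{g}$ ($Y{\left(g \right)} = \frac{4 - 5}{g} = - \frac{1}{g}$)
$W = \frac{729}{16}$ ($W = \left(\left(3 + 4\right) - \frac{1}{4}\right)^{2} = \left(7 - \frac{1}{4}\right)^{2} = \left(\frac{27}{4}\right)^{2} = \frac{729}{16} \approx 45.563$)
$s = - \frac{73}{7}$ ($s = - \frac{34 - -39}{7} = - \frac{34 + 39}{7} = \left(- \frac{1}{7}\right) 73 = - \frac{73}{7} \approx -10.429$)
$156 s + W = 156 \left(- \frac{73}{7}\right) + \frac{729}{16} = - \frac{11388}{7} + \frac{729}{16} = - \frac{177105}{112}$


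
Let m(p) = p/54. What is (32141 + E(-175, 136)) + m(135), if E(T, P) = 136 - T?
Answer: 64909/2 ≈ 32455.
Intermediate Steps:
m(p) = p/54 (m(p) = p*(1/54) = p/54)
(32141 + E(-175, 136)) + m(135) = (32141 + (136 - 1*(-175))) + (1/54)*135 = (32141 + (136 + 175)) + 5/2 = (32141 + 311) + 5/2 = 32452 + 5/2 = 64909/2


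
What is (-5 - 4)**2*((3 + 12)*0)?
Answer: 0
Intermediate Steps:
(-5 - 4)**2*((3 + 12)*0) = (-9)**2*(15*0) = 81*0 = 0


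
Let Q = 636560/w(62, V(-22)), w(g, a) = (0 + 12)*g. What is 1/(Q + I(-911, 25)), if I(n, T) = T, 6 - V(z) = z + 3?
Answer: 93/81895 ≈ 0.0011356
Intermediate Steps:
V(z) = 3 - z (V(z) = 6 - (z + 3) = 6 - (3 + z) = 6 + (-3 - z) = 3 - z)
w(g, a) = 12*g
Q = 79570/93 (Q = 636560/((12*62)) = 636560/744 = 636560*(1/744) = 79570/93 ≈ 855.59)
1/(Q + I(-911, 25)) = 1/(79570/93 + 25) = 1/(81895/93) = 93/81895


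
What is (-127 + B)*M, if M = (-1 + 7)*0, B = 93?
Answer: 0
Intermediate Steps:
M = 0 (M = 6*0 = 0)
(-127 + B)*M = (-127 + 93)*0 = -34*0 = 0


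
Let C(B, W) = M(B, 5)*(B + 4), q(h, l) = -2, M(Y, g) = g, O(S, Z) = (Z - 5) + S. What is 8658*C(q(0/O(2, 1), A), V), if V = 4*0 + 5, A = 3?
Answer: 86580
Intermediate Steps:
O(S, Z) = -5 + S + Z (O(S, Z) = (-5 + Z) + S = -5 + S + Z)
V = 5 (V = 0 + 5 = 5)
C(B, W) = 20 + 5*B (C(B, W) = 5*(B + 4) = 5*(4 + B) = 20 + 5*B)
8658*C(q(0/O(2, 1), A), V) = 8658*(20 + 5*(-2)) = 8658*(20 - 10) = 8658*10 = 86580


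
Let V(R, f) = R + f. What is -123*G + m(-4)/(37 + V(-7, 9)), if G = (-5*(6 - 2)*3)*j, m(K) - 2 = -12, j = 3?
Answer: 863450/39 ≈ 22140.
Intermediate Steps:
m(K) = -10 (m(K) = 2 - 12 = -10)
G = -180 (G = (-5*(6 - 2)*3)*3 = (-5*4*3)*3 = -20*3*3 = -60*3 = -180)
-123*G + m(-4)/(37 + V(-7, 9)) = -123*(-180) - 10/(37 + (-7 + 9)) = 22140 - 10/(37 + 2) = 22140 - 10/39 = 863450/39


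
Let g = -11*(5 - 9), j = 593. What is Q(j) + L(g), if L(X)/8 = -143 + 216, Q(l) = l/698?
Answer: 408225/698 ≈ 584.85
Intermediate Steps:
Q(l) = l/698 (Q(l) = l*(1/698) = l/698)
g = 44 (g = -11*(-4) = 44)
L(X) = 584 (L(X) = 8*(-143 + 216) = 8*73 = 584)
Q(j) + L(g) = (1/698)*593 + 584 = 593/698 + 584 = 408225/698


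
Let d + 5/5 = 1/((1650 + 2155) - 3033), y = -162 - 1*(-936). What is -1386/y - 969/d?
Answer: 10702519/11051 ≈ 968.47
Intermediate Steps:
y = 774 (y = -162 + 936 = 774)
d = -771/772 (d = -1 + 1/((1650 + 2155) - 3033) = -1 + 1/(3805 - 3033) = -1 + 1/772 = -771/772 ≈ -0.99870)
-1386/y - 969/d = -1386/774 - 969/(-771/772) = -1386*1/774 - 969*(-772/771) = -77/43 + 249356/257 = 10702519/11051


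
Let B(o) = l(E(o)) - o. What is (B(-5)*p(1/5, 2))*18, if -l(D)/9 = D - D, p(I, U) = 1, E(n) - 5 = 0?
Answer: 90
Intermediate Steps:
E(n) = 5 (E(n) = 5 + 0 = 5)
l(D) = 0 (l(D) = -9*(D - D) = -9*0 = 0)
B(o) = -o (B(o) = 0 - o = -o)
(B(-5)*p(1/5, 2))*18 = (-1*(-5)*1)*18 = (5*1)*18 = 5*18 = 90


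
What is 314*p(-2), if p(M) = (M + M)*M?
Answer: 2512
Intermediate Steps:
p(M) = 2*M**2 (p(M) = (2*M)*M = 2*M**2)
314*p(-2) = 314*(2*(-2)**2) = 314*(2*4) = 314*8 = 2512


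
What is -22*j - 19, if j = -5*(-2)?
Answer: -239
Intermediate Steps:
j = 10
-22*j - 19 = -22*10 - 19 = -220 - 19 = -239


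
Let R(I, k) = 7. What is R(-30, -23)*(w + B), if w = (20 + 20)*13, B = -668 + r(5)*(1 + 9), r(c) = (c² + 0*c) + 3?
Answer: 924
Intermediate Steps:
r(c) = 3 + c² (r(c) = (c² + 0) + 3 = c² + 3 = 3 + c²)
B = -388 (B = -668 + (3 + 5²)*(1 + 9) = -668 + (3 + 25)*10 = -668 + 28*10 = -668 + 280 = -388)
w = 520 (w = 40*13 = 520)
R(-30, -23)*(w + B) = 7*(520 - 388) = 7*132 = 924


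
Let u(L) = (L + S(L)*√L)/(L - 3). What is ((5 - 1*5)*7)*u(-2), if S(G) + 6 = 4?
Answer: 0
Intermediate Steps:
S(G) = -2 (S(G) = -6 + 4 = -2)
u(L) = (L - 2*√L)/(-3 + L) (u(L) = (L - 2*√L)/(L - 3) = (L - 2*√L)/(-3 + L))
((5 - 1*5)*7)*u(-2) = ((5 - 1*5)*7)*((-2 - 2*I*√2)/(-3 - 2)) = ((5 - 5)*7)*((-2 - 2*I*√2)/(-5)) = (0*7)*(-(-2 - 2*I*√2)/5) = 0*(⅖ + 2*I*√2/5) = 0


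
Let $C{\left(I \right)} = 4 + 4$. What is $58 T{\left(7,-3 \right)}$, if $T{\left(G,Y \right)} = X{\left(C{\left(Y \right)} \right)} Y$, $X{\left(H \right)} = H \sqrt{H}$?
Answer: $- 2784 \sqrt{2} \approx -3937.2$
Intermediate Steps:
$C{\left(I \right)} = 8$
$X{\left(H \right)} = H^{\frac{3}{2}}$
$T{\left(G,Y \right)} = 16 Y \sqrt{2}$ ($T{\left(G,Y \right)} = 8^{\frac{3}{2}} Y = 16 \sqrt{2} Y = 16 Y \sqrt{2}$)
$58 T{\left(7,-3 \right)} = 58 \cdot 16 \left(-3\right) \sqrt{2} = 58 \left(- 48 \sqrt{2}\right) = - 2784 \sqrt{2}$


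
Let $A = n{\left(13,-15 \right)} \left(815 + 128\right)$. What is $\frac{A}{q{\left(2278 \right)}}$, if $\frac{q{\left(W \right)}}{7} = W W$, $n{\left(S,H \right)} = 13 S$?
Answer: $\frac{159367}{36324988} \approx 0.0043873$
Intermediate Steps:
$q{\left(W \right)} = 7 W^{2}$ ($q{\left(W \right)} = 7 W W = 7 W^{2}$)
$A = 159367$ ($A = 13 \cdot 13 \left(815 + 128\right) = 169 \cdot 943 = 159367$)
$\frac{A}{q{\left(2278 \right)}} = \frac{159367}{7 \cdot 2278^{2}} = \frac{159367}{7 \cdot 5189284} = \frac{159367}{36324988}$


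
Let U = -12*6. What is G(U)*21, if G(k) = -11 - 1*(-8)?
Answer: -63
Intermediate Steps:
U = -72
G(k) = -3 (G(k) = -11 + 8 = -3)
G(U)*21 = -3*21 = -63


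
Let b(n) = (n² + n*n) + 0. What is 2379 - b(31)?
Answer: 457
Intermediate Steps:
b(n) = 2*n² (b(n) = (n² + n²) + 0 = 2*n² + 0 = 2*n²)
2379 - b(31) = 2379 - 2*31² = 2379 - 2*961 = 2379 - 1*1922 = 2379 - 1922 = 457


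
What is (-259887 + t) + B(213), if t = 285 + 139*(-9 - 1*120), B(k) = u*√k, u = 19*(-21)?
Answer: -277533 - 399*√213 ≈ -2.8336e+5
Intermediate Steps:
u = -399
B(k) = -399*√k
t = -17646 (t = 285 + 139*(-9 - 120) = 285 + 139*(-129) = 285 - 17931 = -17646)
(-259887 + t) + B(213) = (-259887 - 17646) - 399*√213 = -277533 - 399*√213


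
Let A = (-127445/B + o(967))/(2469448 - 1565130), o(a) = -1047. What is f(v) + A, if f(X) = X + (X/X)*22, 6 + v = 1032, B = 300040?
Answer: 56871034788247/54266314544 ≈ 1048.0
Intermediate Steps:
v = 1026 (v = -6 + 1032 = 1026)
f(X) = 22 + X (f(X) = X + 1*22 = X + 22 = 22 + X)
A = -62853865/54266314544 (A = (-127445/300040 - 1047)/(2469448 - 1565130) = (-127445*1/300040 - 1047)/904318 = (-25489/60008 - 1047)*(1/904318) = -62853865/60008*1/904318 = -62853865/54266314544 ≈ -0.0011582)
f(v) + A = (22 + 1026) - 62853865/54266314544 = 1048 - 62853865/54266314544 = 56871034788247/54266314544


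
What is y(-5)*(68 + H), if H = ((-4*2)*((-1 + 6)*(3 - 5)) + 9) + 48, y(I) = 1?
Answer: 205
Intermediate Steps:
H = 137 (H = (-40*(-2) + 9) + 48 = (-8*(-10) + 9) + 48 = (80 + 9) + 48 = 89 + 48 = 137)
y(-5)*(68 + H) = 1*(68 + 137) = 1*205 = 205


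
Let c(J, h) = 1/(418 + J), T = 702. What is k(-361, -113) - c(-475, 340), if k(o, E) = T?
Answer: 40015/57 ≈ 702.02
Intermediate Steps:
k(o, E) = 702
k(-361, -113) - c(-475, 340) = 702 - 1/(418 - 475) = 702 - 1/(-57) = 702 - 1*(-1/57) = 702 + 1/57 = 40015/57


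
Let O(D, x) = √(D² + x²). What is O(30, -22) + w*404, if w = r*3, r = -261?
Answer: -316332 + 2*√346 ≈ -3.1630e+5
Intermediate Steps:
w = -783 (w = -261*3 = -783)
O(30, -22) + w*404 = √(30² + (-22)²) - 783*404 = √(900 + 484) - 316332 = √1384 - 316332 = 2*√346 - 316332 = -316332 + 2*√346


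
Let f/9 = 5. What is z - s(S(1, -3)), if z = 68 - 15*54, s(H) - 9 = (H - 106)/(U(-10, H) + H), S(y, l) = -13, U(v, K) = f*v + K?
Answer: -3005/4 ≈ -751.25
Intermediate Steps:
f = 45 (f = 9*5 = 45)
U(v, K) = K + 45*v (U(v, K) = 45*v + K = K + 45*v)
s(H) = 9 + (-106 + H)/(-450 + 2*H) (s(H) = 9 + (H - 106)/((H + 45*(-10)) + H) = 9 + (-106 + H)/((H - 450) + H) = 9 + (-106 + H)/((-450 + H) + H) = 9 + (-106 + H)/(-450 + 2*H))
z = -742 (z = 68 - 810 = -742)
z - s(S(1, -3)) = -742 - (-4156 + 19*(-13))/(2*(-225 - 13)) = -742 - (-4156 - 247)/(2*(-238)) = -742 - (-1)*(-4403)/(2*238) = -742 - 1*37/4 = -742 - 37/4 = -3005/4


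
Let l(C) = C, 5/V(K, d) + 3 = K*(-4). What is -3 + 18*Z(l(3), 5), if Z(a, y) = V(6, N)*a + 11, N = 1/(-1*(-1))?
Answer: 185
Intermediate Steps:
N = 1 (N = 1/1 = 1)
V(K, d) = 5/(-3 - 4*K) (V(K, d) = 5/(-3 + K*(-4)) = 5/(-3 - 4*K))
Z(a, y) = 11 - 5*a/27 (Z(a, y) = (-5/(3 + 4*6))*a + 11 = (-5/(3 + 24))*a + 11 = (-5/27)*a + 11 = (-5*1/27)*a + 11 = -5*a/27 + 11 = 11 - 5*a/27)
-3 + 18*Z(l(3), 5) = -3 + 18*(11 - 5/27*3) = -3 + 18*(11 - 5/9) = -3 + 18*(94/9) = -3 + 188 = 185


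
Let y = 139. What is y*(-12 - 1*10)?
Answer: -3058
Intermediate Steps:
y*(-12 - 1*10) = 139*(-12 - 1*10) = 139*(-12 - 10) = 139*(-22) = -3058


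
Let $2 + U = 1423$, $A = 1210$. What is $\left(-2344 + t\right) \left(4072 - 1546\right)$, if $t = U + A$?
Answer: $724962$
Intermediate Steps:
$U = 1421$ ($U = -2 + 1423 = 1421$)
$t = 2631$ ($t = 1421 + 1210 = 2631$)
$\left(-2344 + t\right) \left(4072 - 1546\right) = \left(-2344 + 2631\right) \left(4072 - 1546\right) = 287 \cdot 2526 = 724962$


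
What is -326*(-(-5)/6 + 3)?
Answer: -3749/3 ≈ -1249.7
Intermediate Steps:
-326*(-(-5)/6 + 3) = -326*(-5*(-1/6) + 3) = -326*(5/6 + 3) = -326*23/6 = -3749/3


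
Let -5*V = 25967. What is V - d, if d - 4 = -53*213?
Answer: 30458/5 ≈ 6091.6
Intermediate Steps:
V = -25967/5 (V = -⅕*25967 = -25967/5 ≈ -5193.4)
d = -11285 (d = 4 - 53*213 = 4 - 11289 = -11285)
V - d = -25967/5 - 1*(-11285) = -25967/5 + 11285 = 30458/5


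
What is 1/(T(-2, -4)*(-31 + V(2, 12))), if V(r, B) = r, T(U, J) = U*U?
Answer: -1/116 ≈ -0.0086207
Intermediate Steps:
T(U, J) = U²
1/(T(-2, -4)*(-31 + V(2, 12))) = 1/((-2)²*(-31 + 2)) = 1/(4*(-29)) = 1/(-116) = -1/116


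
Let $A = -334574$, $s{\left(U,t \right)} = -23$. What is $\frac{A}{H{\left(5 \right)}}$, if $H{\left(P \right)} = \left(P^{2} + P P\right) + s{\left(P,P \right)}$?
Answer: $- \frac{334574}{27} \approx -12392.0$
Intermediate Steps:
$H{\left(P \right)} = -23 + 2 P^{2}$ ($H{\left(P \right)} = \left(P^{2} + P P\right) - 23 = \left(P^{2} + P^{2}\right) - 23 = 2 P^{2} - 23 = -23 + 2 P^{2}$)
$\frac{A}{H{\left(5 \right)}} = - \frac{334574}{-23 + 2 \cdot 5^{2}} = - \frac{334574}{-23 + 2 \cdot 25} = - \frac{334574}{-23 + 50} = - \frac{334574}{27}$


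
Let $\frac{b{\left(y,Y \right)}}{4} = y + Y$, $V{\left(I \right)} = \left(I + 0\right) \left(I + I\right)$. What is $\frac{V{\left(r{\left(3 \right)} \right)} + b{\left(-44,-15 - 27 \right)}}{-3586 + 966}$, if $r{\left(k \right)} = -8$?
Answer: $\frac{54}{655} \approx 0.082443$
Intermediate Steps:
$V{\left(I \right)} = 2 I^{2}$ ($V{\left(I \right)} = I 2 I = 2 I^{2}$)
$b{\left(y,Y \right)} = 4 Y + 4 y$ ($b{\left(y,Y \right)} = 4 \left(y + Y\right) = 4 \left(Y + y\right) = 4 Y + 4 y$)
$\frac{V{\left(r{\left(3 \right)} \right)} + b{\left(-44,-15 - 27 \right)}}{-3586 + 966} = \frac{2 \left(-8\right)^{2} + \left(4 \left(-15 - 27\right) + 4 \left(-44\right)\right)}{-3586 + 966} = \frac{2 \cdot 64 - \left(176 - 4 \left(-15 - 27\right)\right)}{-2620} = \left(128 + \left(4 \left(-42\right) - 176\right)\right) \left(- \frac{1}{2620}\right) = \left(128 - 344\right) \left(- \frac{1}{2620}\right) = \left(-216\right) \left(- \frac{1}{2620}\right) = \frac{54}{655}$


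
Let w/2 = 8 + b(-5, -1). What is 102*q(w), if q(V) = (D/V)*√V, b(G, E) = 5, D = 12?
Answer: 612*√26/13 ≈ 240.05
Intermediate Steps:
w = 26 (w = 2*(8 + 5) = 2*13 = 26)
q(V) = 12/√V (q(V) = (12/V)*√V = 12/√V)
102*q(w) = 102*(12/√26) = 102*(12*(√26/26)) = 102*(6*√26/13) = 612*√26/13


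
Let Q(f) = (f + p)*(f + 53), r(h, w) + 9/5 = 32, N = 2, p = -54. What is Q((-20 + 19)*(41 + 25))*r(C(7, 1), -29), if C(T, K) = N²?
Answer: 47112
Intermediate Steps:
C(T, K) = 4 (C(T, K) = 2² = 4)
r(h, w) = 151/5 (r(h, w) = -9/5 + 32 = 151/5)
Q(f) = (-54 + f)*(53 + f) (Q(f) = (f - 54)*(f + 53) = (-54 + f)*(53 + f))
Q((-20 + 19)*(41 + 25))*r(C(7, 1), -29) = (-2862 + ((-20 + 19)*(41 + 25))² - (-20 + 19)*(41 + 25))*(151/5) = (-2862 + (-1*66)² - (-1)*66)*(151/5) = (-2862 + (-66)² - 1*(-66))*(151/5) = (-2862 + 4356 + 66)*(151/5) = 1560*(151/5) = 47112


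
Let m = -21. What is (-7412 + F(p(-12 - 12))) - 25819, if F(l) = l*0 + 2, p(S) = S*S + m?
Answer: -33229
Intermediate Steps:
p(S) = -21 + S² (p(S) = S*S - 21 = S² - 21 = -21 + S²)
F(l) = 2 (F(l) = 0 + 2 = 2)
(-7412 + F(p(-12 - 12))) - 25819 = (-7412 + 2) - 25819 = -7410 - 25819 = -33229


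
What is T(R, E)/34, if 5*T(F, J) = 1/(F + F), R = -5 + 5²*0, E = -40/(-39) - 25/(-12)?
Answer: -1/1700 ≈ -0.00058824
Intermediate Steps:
E = 485/156 (E = -40*(-1/39) - 25*(-1/12) = 40/39 + 25/12 = 485/156 ≈ 3.1090)
R = -5 (R = -5 + 25*0 = -5 + 0 = -5)
T(F, J) = 1/(10*F) (T(F, J) = 1/(5*(F + F)) = 1/(5*((2*F))) = (1/(2*F))/5 = 1/(10*F))
T(R, E)/34 = ((⅒)/(-5))/34 = ((⅒)*(-⅕))*(1/34) = -1/50*1/34 = -1/1700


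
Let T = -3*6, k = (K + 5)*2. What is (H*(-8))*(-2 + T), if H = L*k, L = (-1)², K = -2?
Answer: 960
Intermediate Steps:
k = 6 (k = (-2 + 5)*2 = 3*2 = 6)
L = 1
T = -18
H = 6 (H = 1*6 = 6)
(H*(-8))*(-2 + T) = (6*(-8))*(-2 - 18) = -48*(-20) = 960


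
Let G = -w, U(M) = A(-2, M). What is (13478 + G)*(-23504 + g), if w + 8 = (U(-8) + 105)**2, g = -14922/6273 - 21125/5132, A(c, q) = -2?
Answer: -241947457386369/3577004 ≈ -6.7640e+7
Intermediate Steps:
U(M) = -2
g = -23232981/3577004 (g = -14922*1/6273 - 21125*1/5132 = -1658/697 - 21125/5132 = -23232981/3577004 ≈ -6.4951)
w = 10601 (w = -8 + (-2 + 105)**2 = -8 + 103**2 = -8 + 10609 = 10601)
G = -10601 (G = -1*10601 = -10601)
(13478 + G)*(-23504 + g) = (13478 - 10601)*(-23504 - 23232981/3577004) = 2877*(-84097134997/3577004) = -241947457386369/3577004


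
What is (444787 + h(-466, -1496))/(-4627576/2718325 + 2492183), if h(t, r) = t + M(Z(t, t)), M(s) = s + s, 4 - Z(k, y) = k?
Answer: 1210364107825/6774558725899 ≈ 0.17866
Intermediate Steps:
Z(k, y) = 4 - k
M(s) = 2*s
h(t, r) = 8 - t (h(t, r) = t + 2*(4 - t) = t + (8 - 2*t) = 8 - t)
(444787 + h(-466, -1496))/(-4627576/2718325 + 2492183) = (444787 + (8 - 1*(-466)))/(-4627576/2718325 + 2492183) = (444787 + (8 + 466))/(-4627576*1/2718325 + 2492183) = (444787 + 474)/(-4627576/2718325 + 2492183) = 445261/(6774558725899/2718325) = 445261*(2718325/6774558725899) = 1210364107825/6774558725899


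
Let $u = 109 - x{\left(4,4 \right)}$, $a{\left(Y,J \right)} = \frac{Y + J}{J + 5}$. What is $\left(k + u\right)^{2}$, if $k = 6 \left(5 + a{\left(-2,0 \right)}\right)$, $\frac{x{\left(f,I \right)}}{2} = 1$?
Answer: $\frac{452929}{25} \approx 18117.0$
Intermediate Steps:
$x{\left(f,I \right)} = 2$ ($x{\left(f,I \right)} = 2 \cdot 1 = 2$)
$a{\left(Y,J \right)} = \frac{J + Y}{5 + J}$
$u = 107$ ($u = 109 - 2 = 107$)
$k = \frac{138}{5}$ ($k = 6 \left(5 + \frac{0 - 2}{5 + 0}\right) = 6 \left(5 + \frac{1}{5} \left(-2\right)\right) = 6 \left(5 - \frac{2}{5}\right) = 6 \cdot \frac{23}{5} = \frac{138}{5} \approx 27.6$)
$\left(k + u\right)^{2} = \left(\frac{138}{5} + 107\right)^{2} = \left(\frac{673}{5}\right)^{2} = \frac{452929}{25}$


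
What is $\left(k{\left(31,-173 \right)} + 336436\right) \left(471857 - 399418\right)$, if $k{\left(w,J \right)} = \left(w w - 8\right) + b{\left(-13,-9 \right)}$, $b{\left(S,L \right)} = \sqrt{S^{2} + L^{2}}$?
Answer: $24440121771 + 362195 \sqrt{10} \approx 2.4441 \cdot 10^{10}$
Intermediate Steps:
$b{\left(S,L \right)} = \sqrt{L^{2} + S^{2}}$
$k{\left(w,J \right)} = -8 + w^{2} + 5 \sqrt{10}$ ($k{\left(w,J \right)} = \left(w w - 8\right) + \sqrt{\left(-9\right)^{2} + \left(-13\right)^{2}} = \left(w^{2} - 8\right) + \sqrt{81 + 169} = \left(-8 + w^{2}\right) + \sqrt{250} = \left(-8 + w^{2}\right) + 5 \sqrt{10} = -8 + w^{2} + 5 \sqrt{10}$)
$\left(k{\left(31,-173 \right)} + 336436\right) \left(471857 - 399418\right) = \left(\left(-8 + 31^{2} + 5 \sqrt{10}\right) + 336436\right) \left(471857 - 399418\right) = \left(\left(-8 + 961 + 5 \sqrt{10}\right) + 336436\right) 72439 = \left(\left(953 + 5 \sqrt{10}\right) + 336436\right) 72439 = \left(337389 + 5 \sqrt{10}\right) 72439 = 24440121771 + 362195 \sqrt{10}$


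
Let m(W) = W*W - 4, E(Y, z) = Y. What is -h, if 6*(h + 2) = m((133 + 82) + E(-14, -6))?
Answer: -40385/6 ≈ -6730.8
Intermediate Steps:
m(W) = -4 + W**2 (m(W) = W**2 - 4 = -4 + W**2)
h = 40385/6 (h = -2 + (-4 + ((133 + 82) - 14)**2)/6 = -2 + (-4 + (215 - 14)**2)/6 = -2 + (-4 + 201**2)/6 = -2 + (-4 + 40401)/6 = -2 + (1/6)*40397 = -2 + 40397/6 = 40385/6 ≈ 6730.8)
-h = -1*40385/6 = -40385/6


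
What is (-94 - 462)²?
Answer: 309136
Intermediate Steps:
(-94 - 462)² = (-556)² = 309136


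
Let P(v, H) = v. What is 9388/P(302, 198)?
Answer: 4694/151 ≈ 31.086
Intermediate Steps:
9388/P(302, 198) = 9388/302 = 9388*(1/302) = 4694/151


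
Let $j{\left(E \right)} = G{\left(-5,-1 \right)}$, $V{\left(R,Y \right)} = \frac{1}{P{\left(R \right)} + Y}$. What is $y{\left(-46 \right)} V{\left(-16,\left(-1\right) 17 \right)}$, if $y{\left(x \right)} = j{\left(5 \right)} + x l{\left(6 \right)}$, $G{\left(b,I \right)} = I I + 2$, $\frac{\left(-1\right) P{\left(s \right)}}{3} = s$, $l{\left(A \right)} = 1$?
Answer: $- \frac{43}{31} \approx -1.3871$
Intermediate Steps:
$P{\left(s \right)} = - 3 s$
$V{\left(R,Y \right)} = \frac{1}{Y - 3 R}$ ($V{\left(R,Y \right)} = \frac{1}{- 3 R + Y} = \frac{1}{Y - 3 R}$)
$G{\left(b,I \right)} = 2 + I^{2}$ ($G{\left(b,I \right)} = I^{2} + 2 = 2 + I^{2}$)
$j{\left(E \right)} = 3$ ($j{\left(E \right)} = 2 + \left(-1\right)^{2} = 2 + 1 = 3$)
$y{\left(x \right)} = 3 + x$ ($y{\left(x \right)} = 3 + x 1 = 3 + x$)
$y{\left(-46 \right)} V{\left(-16,\left(-1\right) 17 \right)} = \left(3 - 46\right) \left(- \frac{1}{- \left(-1\right) 17 + 3 \left(-16\right)}\right) = - 43 \left(- \frac{1}{\left(-1\right) \left(-17\right) - 48}\right) = - 43 \left(- \frac{1}{17 - 48}\right) = - 43 \left(- \frac{1}{-31}\right) = - 43 \left(\left(-1\right) \left(- \frac{1}{31}\right)\right) = \left(-43\right) \frac{1}{31} = - \frac{43}{31}$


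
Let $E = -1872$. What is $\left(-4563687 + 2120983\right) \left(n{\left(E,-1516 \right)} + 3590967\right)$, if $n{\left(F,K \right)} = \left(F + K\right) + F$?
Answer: $-8758820831728$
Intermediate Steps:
$n{\left(F,K \right)} = K + 2 F$
$\left(-4563687 + 2120983\right) \left(n{\left(E,-1516 \right)} + 3590967\right) = \left(-4563687 + 2120983\right) \left(\left(-1516 + 2 \left(-1872\right)\right) + 3590967\right) = - 2442704 \left(\left(-1516 - 3744\right) + 3590967\right) = - 2442704 \left(-5260 + 3590967\right) = \left(-2442704\right) 3585707 = -8758820831728$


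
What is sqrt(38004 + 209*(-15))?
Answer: sqrt(34869) ≈ 186.73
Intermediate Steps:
sqrt(38004 + 209*(-15)) = sqrt(38004 - 3135) = sqrt(34869)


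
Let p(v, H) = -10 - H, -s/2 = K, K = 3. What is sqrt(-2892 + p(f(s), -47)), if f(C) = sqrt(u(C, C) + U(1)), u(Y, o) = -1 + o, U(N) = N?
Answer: I*sqrt(2855) ≈ 53.432*I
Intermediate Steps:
s = -6 (s = -2*3 = -6)
f(C) = sqrt(C) (f(C) = sqrt((-1 + C) + 1) = sqrt(C))
sqrt(-2892 + p(f(s), -47)) = sqrt(-2892 + (-10 - 1*(-47))) = sqrt(-2892 + (-10 + 47)) = sqrt(-2892 + 37) = sqrt(-2855) = I*sqrt(2855)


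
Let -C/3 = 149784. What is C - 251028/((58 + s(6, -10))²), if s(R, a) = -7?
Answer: -129890620/289 ≈ -4.4945e+5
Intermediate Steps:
C = -449352 (C = -3*149784 = -449352)
C - 251028/((58 + s(6, -10))²) = -449352 - 251028/((58 - 7)²) = -449352 - 251028/(51²) = -449352 - 251028/2601 = -449352 - 1*27892/289 = -449352 - 27892/289 = -129890620/289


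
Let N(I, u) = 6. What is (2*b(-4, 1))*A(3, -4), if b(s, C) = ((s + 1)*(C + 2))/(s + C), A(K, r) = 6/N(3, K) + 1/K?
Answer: 8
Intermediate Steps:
A(K, r) = 1 + 1/K (A(K, r) = 6/6 + 1/K = 6*(1/6) + 1/K = 1 + 1/K)
b(s, C) = (1 + s)*(2 + C)/(C + s) (b(s, C) = ((1 + s)*(2 + C))/(C + s) = (1 + s)*(2 + C)/(C + s))
(2*b(-4, 1))*A(3, -4) = (2*((2 + 1 + 2*(-4) + 1*(-4))/(1 - 4)))*((1 + 3)/3) = (2*((2 + 1 - 8 - 4)/(-3)))*((1/3)*4) = (2*(-1/3*(-9)))*(4/3) = (2*3)*(4/3) = 6*(4/3) = 8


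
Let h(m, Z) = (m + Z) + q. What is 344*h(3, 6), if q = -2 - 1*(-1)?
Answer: 2752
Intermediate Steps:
q = -1 (q = -2 + 1 = -1)
h(m, Z) = -1 + Z + m (h(m, Z) = (m + Z) - 1 = (Z + m) - 1 = -1 + Z + m)
344*h(3, 6) = 344*(-1 + 6 + 3) = 344*8 = 2752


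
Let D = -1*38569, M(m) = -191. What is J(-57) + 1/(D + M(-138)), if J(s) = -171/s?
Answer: 116279/38760 ≈ 3.0000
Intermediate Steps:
D = -38569
J(-57) + 1/(D + M(-138)) = -171/(-57) + 1/(-38569 - 191) = -171*(-1/57) + 1/(-38760) = 3 - 1/38760 = 116279/38760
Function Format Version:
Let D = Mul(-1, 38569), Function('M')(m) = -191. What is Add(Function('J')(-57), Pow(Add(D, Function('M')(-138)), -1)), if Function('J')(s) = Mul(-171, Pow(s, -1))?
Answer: Rational(116279, 38760) ≈ 3.0000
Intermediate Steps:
D = -38569
Add(Function('J')(-57), Pow(Add(D, Function('M')(-138)), -1)) = Add(Mul(-171, Pow(-57, -1)), Pow(Add(-38569, -191), -1)) = Add(Mul(-171, Rational(-1, 57)), Pow(-38760, -1)) = Add(3, Rational(-1, 38760)) = Rational(116279, 38760)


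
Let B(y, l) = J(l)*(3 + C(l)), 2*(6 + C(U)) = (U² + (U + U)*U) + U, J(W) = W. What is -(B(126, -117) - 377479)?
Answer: 2772703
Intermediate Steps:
C(U) = -6 + U/2 + 3*U²/2 (C(U) = -6 + ((U² + (U + U)*U) + U)/2 = -6 + ((U² + (2*U)*U) + U)/2 = -6 + ((U² + 2*U²) + U)/2 = -6 + (3*U² + U)/2 = -6 + (U + 3*U²)/2 = -6 + (U/2 + 3*U²/2) = -6 + U/2 + 3*U²/2)
B(y, l) = l*(-3 + l/2 + 3*l²/2) (B(y, l) = l*(3 + (-6 + l/2 + 3*l²/2)) = l*(-3 + l/2 + 3*l²/2))
-(B(126, -117) - 377479) = -((½)*(-117)*(-6 - 117 + 3*(-117)²) - 377479) = -((½)*(-117)*(-6 - 117 + 3*13689) - 377479) = -((½)*(-117)*(-6 - 117 + 41067) - 377479) = -((½)*(-117)*40944 - 377479) = -(-2395224 - 377479) = -1*(-2772703) = 2772703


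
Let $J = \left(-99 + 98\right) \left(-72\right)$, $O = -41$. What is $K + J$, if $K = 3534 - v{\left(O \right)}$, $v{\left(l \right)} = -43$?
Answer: $3649$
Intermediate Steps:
$J = 72$ ($J = \left(-1\right) \left(-72\right) = 72$)
$K = 3577$ ($K = 3534 - -43 = 3534 + 43 = 3577$)
$K + J = 3577 + 72 = 3649$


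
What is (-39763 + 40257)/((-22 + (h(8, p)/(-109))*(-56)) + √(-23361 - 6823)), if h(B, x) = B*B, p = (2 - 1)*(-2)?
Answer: 15965339/90005675 - 20542249*I*√154/90005675 ≈ 0.17738 - 2.8323*I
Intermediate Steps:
p = -2 (p = 1*(-2) = -2)
h(B, x) = B²
(-39763 + 40257)/((-22 + (h(8, p)/(-109))*(-56)) + √(-23361 - 6823)) = (-39763 + 40257)/((-22 + (8²/(-109))*(-56)) + √(-23361 - 6823)) = 494/((-22 + (64*(-1/109))*(-56)) + √(-30184)) = 494/((-22 - 64/109*(-56)) + 14*I*√154) = 494/((-22 + 3584/109) + 14*I*√154) = 494/(1186/109 + 14*I*√154)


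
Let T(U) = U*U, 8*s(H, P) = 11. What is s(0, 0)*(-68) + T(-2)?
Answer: -179/2 ≈ -89.500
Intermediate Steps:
s(H, P) = 11/8 (s(H, P) = (1/8)*11 = 11/8)
T(U) = U**2
s(0, 0)*(-68) + T(-2) = (11/8)*(-68) + (-2)**2 = -187/2 + 4 = -179/2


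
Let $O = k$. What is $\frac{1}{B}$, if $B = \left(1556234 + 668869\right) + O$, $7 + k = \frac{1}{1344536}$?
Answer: $\frac{1344536}{2991721675457} \approx 4.4942 \cdot 10^{-7}$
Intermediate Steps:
$k = - \frac{9411751}{1344536}$ ($k = -7 + \frac{1}{1344536} = - \frac{9411751}{1344536} \approx -7.0$)
$O = - \frac{9411751}{1344536} \approx -7.0$
$B = \frac{2991721675457}{1344536}$ ($B = \left(1556234 + 668869\right) - \frac{9411751}{1344536} = 2225103 - \frac{9411751}{1344536} = \frac{2991721675457}{1344536} \approx 2.2251 \cdot 10^{6}$)
$\frac{1}{B} = \frac{1}{\frac{2991721675457}{1344536}} = \frac{1344536}{2991721675457}$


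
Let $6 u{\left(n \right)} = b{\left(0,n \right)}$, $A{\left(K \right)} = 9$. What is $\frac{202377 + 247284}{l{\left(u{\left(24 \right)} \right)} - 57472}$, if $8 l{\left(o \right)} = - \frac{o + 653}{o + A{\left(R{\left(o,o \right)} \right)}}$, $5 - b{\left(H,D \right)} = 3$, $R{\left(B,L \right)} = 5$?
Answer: $- \frac{599548}{76641} \approx -7.8228$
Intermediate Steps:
$b{\left(H,D \right)} = 2$ ($b{\left(H,D \right)} = 5 - 3 = 2$)
$u{\left(n \right)} = \frac{1}{3}$ ($u{\left(n \right)} = \frac{1}{6} \cdot 2 = \frac{1}{3}$)
$l{\left(o \right)} = - \frac{653 + o}{8 \left(9 + o\right)}$ ($l{\left(o \right)} = \frac{\left(-1\right) \frac{o + 653}{o + 9}}{8} = \frac{\left(-1\right) \frac{653 + o}{9 + o}}{8} = \frac{\left(-1\right) \frac{1}{9 + o} \left(653 + o\right)}{8} = - \frac{653 + o}{8 \left(9 + o\right)}$)
$\frac{202377 + 247284}{l{\left(u{\left(24 \right)} \right)} - 57472} = \frac{202377 + 247284}{\frac{-653 - \frac{1}{3}}{8 \left(9 + \frac{1}{3}\right)} - 57472} = \frac{449661}{\frac{-653 - \frac{1}{3}}{8 \cdot \frac{28}{3}} - 57472} = \frac{449661}{\frac{1}{8} \cdot \frac{3}{28} \left(- \frac{1960}{3}\right) - 57472} = \frac{449661}{- \frac{35}{4} - 57472} = \frac{449661}{- \frac{229923}{4}} = 449661 \left(- \frac{4}{229923}\right) = - \frac{599548}{76641}$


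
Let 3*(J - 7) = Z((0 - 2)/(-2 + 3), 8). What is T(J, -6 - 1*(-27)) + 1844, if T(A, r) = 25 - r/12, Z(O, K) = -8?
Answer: 7469/4 ≈ 1867.3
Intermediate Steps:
J = 13/3 (J = 7 + (⅓)*(-8) = 7 - 8/3 = 13/3 ≈ 4.3333)
T(A, r) = 25 - r/12
T(J, -6 - 1*(-27)) + 1844 = (25 - (-6 - 1*(-27))/12) + 1844 = (25 - (-6 + 27)/12) + 1844 = (25 - 1/12*21) + 1844 = (25 - 7/4) + 1844 = 93/4 + 1844 = 7469/4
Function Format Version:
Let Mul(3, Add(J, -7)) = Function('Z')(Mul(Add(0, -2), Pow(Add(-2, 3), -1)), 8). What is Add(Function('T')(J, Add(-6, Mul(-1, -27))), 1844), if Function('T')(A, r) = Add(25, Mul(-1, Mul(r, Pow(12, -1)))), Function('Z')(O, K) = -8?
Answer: Rational(7469, 4) ≈ 1867.3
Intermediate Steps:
J = Rational(13, 3) (J = Add(7, Mul(Rational(1, 3), -8)) = Add(7, Rational(-8, 3)) = Rational(13, 3) ≈ 4.3333)
Function('T')(A, r) = Add(25, Mul(Rational(-1, 12), r)) (Function('T')(A, r) = Add(25, Mul(-1, Mul(r, Rational(1, 12)))) = Add(25, Mul(-1, Mul(Rational(1, 12), r))) = Add(25, Mul(Rational(-1, 12), r)))
Add(Function('T')(J, Add(-6, Mul(-1, -27))), 1844) = Add(Add(25, Mul(Rational(-1, 12), Add(-6, Mul(-1, -27)))), 1844) = Add(Add(25, Mul(Rational(-1, 12), Add(-6, 27))), 1844) = Add(Add(25, Mul(Rational(-1, 12), 21)), 1844) = Add(Add(25, Rational(-7, 4)), 1844) = Add(Rational(93, 4), 1844) = Rational(7469, 4)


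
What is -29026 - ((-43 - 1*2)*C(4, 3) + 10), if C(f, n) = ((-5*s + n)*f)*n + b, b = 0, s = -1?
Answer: -24716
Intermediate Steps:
C(f, n) = f*n*(5 + n) (C(f, n) = ((-5*(-1) + n)*f)*n + 0 = ((5 + n)*f)*n + 0 = (f*(5 + n))*n + 0 = f*n*(5 + n) + 0 = f*n*(5 + n))
-29026 - ((-43 - 1*2)*C(4, 3) + 10) = -29026 - ((-43 - 1*2)*(4*3*(5 + 3)) + 10) = -29026 - ((-43 - 2)*(4*3*8) + 10) = -29026 - (-45*96 + 10) = -29026 - (-4320 + 10) = -29026 - 1*(-4310) = -29026 + 4310 = -24716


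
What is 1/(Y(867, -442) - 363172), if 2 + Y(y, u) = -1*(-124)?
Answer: -1/363050 ≈ -2.7544e-6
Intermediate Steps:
Y(y, u) = 122 (Y(y, u) = -2 - 1*(-124) = -2 + 124 = 122)
1/(Y(867, -442) - 363172) = 1/(122 - 363172) = 1/(-363050) = -1/363050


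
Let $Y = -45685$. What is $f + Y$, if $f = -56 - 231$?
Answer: $-45972$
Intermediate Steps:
$f = -287$ ($f = -56 - 231 = -287$)
$f + Y = -287 - 45685 = -45972$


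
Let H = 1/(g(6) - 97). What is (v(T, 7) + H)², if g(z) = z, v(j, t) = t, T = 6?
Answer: 404496/8281 ≈ 48.846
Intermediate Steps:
H = -1/91 (H = 1/(6 - 97) = 1/(-91) = -1/91 ≈ -0.010989)
(v(T, 7) + H)² = (7 - 1/91)² = (636/91)² = 404496/8281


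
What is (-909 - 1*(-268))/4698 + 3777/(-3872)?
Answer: -10113149/9095328 ≈ -1.1119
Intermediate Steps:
(-909 - 1*(-268))/4698 + 3777/(-3872) = (-909 + 268)*(1/4698) + 3777*(-1/3872) = -641*1/4698 - 3777/3872 = -641/4698 - 3777/3872 = -10113149/9095328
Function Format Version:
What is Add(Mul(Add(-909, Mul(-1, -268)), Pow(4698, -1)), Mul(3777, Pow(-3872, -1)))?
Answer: Rational(-10113149, 9095328) ≈ -1.1119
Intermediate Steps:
Add(Mul(Add(-909, Mul(-1, -268)), Pow(4698, -1)), Mul(3777, Pow(-3872, -1))) = Add(Mul(Add(-909, 268), Rational(1, 4698)), Mul(3777, Rational(-1, 3872))) = Add(Mul(-641, Rational(1, 4698)), Rational(-3777, 3872)) = Add(Rational(-641, 4698), Rational(-3777, 3872)) = Rational(-10113149, 9095328)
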